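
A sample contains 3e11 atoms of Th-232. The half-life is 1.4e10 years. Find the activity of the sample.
A = λN = 14.85 decays/year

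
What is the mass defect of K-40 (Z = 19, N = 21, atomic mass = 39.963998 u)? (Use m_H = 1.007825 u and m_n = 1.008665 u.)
Δm = Z·m_H + N·m_n − M = 0.3666 u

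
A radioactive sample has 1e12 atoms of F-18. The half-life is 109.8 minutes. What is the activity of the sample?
A = λN = 6.313e9 decays/minute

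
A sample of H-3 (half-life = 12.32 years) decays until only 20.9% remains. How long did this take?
t = t½ × log₂(N₀/N) = 27.82 years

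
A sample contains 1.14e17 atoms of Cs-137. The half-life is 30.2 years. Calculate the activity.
A = λN = 2.617e15 decays/year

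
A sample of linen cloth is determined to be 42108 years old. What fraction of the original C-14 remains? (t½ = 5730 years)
N/N₀ = (1/2)^(t/t½) = 0.006135 = 0.614%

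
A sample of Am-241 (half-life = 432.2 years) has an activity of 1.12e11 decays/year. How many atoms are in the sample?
N = A/λ = 6.984e13 atoms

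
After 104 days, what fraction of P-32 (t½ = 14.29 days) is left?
N/N₀ = (1/2)^(t/t½) = 0.006444 = 0.644%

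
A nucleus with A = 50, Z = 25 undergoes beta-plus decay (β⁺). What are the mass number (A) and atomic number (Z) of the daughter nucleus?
Daughter: A = 50, Z = 24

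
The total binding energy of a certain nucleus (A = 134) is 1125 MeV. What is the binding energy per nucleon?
B.E./A = 1125/134 = 8.396 MeV/nucleon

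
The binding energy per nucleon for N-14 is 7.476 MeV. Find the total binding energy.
B.E. = 7.476 × 14 = 104.7 MeV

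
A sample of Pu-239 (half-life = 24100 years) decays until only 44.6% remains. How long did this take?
t = t½ × log₂(N₀/N) = 28070 years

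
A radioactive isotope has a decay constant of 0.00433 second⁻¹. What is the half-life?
t½ = ln(2)/λ = 160.1 seconds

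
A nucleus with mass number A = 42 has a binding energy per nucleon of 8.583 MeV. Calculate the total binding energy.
B.E. = 8.583 × 42 = 360.5 MeV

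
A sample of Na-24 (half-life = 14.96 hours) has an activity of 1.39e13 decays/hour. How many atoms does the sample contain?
N = A/λ = 3e14 atoms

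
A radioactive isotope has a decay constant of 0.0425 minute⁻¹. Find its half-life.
t½ = ln(2)/λ = 16.31 minutes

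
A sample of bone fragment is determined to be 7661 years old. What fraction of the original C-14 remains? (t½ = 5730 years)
N/N₀ = (1/2)^(t/t½) = 0.3958 = 39.6%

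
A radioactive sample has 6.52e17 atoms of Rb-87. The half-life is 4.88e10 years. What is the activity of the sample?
A = λN = 9.261e6 decays/year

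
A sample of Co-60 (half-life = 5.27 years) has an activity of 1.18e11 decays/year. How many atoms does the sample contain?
N = A/λ = 8.972e11 atoms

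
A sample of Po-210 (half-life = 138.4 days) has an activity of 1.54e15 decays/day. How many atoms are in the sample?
N = A/λ = 3.075e17 atoms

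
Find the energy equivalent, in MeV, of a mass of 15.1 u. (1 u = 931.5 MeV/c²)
E = mc² = 14070 MeV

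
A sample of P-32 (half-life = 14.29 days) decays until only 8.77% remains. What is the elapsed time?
t = t½ × log₂(N₀/N) = 50.18 days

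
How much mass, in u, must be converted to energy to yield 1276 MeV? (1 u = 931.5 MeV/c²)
m = E/c² = 1.37 u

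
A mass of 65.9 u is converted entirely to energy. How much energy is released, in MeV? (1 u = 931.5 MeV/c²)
E = mc² = 61390 MeV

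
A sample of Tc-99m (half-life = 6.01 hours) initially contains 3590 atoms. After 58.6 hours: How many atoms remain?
N = N₀(1/2)^(t/t½) = 4.168 atoms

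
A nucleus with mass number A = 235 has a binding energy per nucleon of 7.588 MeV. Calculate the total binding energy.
B.E. = 7.588 × 235 = 1783 MeV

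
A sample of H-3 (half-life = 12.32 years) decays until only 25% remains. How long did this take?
t = t½ × log₂(N₀/N) = 24.64 years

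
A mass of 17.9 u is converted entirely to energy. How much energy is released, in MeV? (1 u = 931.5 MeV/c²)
E = mc² = 16670 MeV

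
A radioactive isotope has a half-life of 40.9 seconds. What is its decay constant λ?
λ = ln(2)/t½ = 0.01695 second⁻¹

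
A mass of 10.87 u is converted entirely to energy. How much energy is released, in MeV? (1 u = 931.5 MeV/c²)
E = mc² = 10130 MeV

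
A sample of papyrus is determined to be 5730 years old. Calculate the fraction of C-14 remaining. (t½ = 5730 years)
N/N₀ = (1/2)^(t/t½) = 0.5 = 50%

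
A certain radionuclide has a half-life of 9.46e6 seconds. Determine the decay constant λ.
λ = ln(2)/t½ = 7.327e-8 second⁻¹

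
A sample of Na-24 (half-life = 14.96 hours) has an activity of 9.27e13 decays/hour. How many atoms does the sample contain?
N = A/λ = 2.001e15 atoms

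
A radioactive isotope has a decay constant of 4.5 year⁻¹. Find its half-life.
t½ = ln(2)/λ = 0.154 years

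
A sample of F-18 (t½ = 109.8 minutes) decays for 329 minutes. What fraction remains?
N/N₀ = (1/2)^(t/t½) = 0.1253 = 12.5%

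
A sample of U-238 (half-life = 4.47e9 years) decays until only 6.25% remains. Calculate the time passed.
t = t½ × log₂(N₀/N) = 1.788e10 years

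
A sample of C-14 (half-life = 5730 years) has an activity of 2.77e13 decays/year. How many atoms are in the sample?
N = A/λ = 2.29e17 atoms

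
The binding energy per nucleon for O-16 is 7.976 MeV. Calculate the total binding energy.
B.E. = 7.976 × 16 = 127.6 MeV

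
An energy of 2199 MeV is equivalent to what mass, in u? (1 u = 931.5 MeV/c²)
m = E/c² = 2.361 u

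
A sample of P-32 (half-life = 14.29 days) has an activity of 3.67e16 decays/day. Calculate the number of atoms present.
N = A/λ = 7.566e17 atoms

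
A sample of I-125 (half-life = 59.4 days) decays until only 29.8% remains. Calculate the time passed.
t = t½ × log₂(N₀/N) = 103.7 days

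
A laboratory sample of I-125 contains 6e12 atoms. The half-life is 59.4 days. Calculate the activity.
A = λN = 7.001e10 decays/day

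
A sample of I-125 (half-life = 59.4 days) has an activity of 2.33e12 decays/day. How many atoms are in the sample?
N = A/λ = 1.997e14 atoms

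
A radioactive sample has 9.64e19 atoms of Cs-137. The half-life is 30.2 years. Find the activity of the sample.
A = λN = 2.213e18 decays/year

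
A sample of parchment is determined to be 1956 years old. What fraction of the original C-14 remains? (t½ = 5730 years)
N/N₀ = (1/2)^(t/t½) = 0.7893 = 78.9%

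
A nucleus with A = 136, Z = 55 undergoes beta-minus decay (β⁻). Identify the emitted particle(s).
β⁻: electron (e⁻) + antineutrino (ν̄ₑ)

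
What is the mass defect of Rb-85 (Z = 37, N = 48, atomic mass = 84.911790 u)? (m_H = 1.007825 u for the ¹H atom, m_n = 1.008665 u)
Δm = Z·m_H + N·m_n − M = 0.7937 u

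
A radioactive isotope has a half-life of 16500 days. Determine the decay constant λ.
λ = ln(2)/t½ = 4.201e-5 day⁻¹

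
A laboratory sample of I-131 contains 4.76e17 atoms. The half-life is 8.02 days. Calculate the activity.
A = λN = 4.114e16 decays/day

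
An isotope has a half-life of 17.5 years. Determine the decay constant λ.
λ = ln(2)/t½ = 0.03961 year⁻¹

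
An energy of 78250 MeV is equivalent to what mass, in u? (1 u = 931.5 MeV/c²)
m = E/c² = 84 u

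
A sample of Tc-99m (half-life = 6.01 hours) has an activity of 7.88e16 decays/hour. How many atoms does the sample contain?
N = A/λ = 6.832e17 atoms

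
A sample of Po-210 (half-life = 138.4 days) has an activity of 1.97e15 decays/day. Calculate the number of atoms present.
N = A/λ = 3.933e17 atoms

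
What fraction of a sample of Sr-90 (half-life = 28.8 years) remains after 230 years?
N/N₀ = (1/2)^(t/t½) = 0.003944 = 0.394%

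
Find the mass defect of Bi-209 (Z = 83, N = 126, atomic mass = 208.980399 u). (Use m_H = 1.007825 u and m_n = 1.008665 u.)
Δm = Z·m_H + N·m_n − M = 1.761 u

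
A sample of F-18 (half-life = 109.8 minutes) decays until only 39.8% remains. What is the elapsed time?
t = t½ × log₂(N₀/N) = 145.9 minutes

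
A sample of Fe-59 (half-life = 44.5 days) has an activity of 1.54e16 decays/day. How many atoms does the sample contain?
N = A/λ = 9.887e17 atoms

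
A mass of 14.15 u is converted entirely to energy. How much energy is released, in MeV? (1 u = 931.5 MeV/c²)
E = mc² = 13180 MeV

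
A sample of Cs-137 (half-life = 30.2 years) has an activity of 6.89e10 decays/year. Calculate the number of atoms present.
N = A/λ = 3.002e12 atoms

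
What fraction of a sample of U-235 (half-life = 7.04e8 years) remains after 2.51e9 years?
N/N₀ = (1/2)^(t/t½) = 0.08447 = 8.45%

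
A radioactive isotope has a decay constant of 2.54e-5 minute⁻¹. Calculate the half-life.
t½ = ln(2)/λ = 27290 minutes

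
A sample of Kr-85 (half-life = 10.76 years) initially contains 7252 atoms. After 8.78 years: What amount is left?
N = N₀(1/2)^(t/t½) = 4119 atoms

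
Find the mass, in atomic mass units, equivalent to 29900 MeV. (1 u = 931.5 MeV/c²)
m = E/c² = 32.1 u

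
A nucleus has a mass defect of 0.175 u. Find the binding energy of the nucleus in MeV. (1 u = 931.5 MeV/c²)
B.E. = Δm × 931.5 = 163 MeV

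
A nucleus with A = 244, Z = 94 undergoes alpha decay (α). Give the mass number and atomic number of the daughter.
Daughter: A = 240, Z = 92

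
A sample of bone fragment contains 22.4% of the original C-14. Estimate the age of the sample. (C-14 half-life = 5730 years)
Age = t½ × log₂(1/ratio) = 12370 years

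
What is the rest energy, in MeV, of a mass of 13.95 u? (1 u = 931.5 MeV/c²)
E = mc² = 12990 MeV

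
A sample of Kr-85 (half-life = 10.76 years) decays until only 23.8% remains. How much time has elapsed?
t = t½ × log₂(N₀/N) = 22.28 years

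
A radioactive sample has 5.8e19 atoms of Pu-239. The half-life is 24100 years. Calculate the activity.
A = λN = 1.668e15 decays/year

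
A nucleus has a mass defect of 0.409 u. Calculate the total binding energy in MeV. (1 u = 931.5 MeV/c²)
B.E. = Δm × 931.5 = 381 MeV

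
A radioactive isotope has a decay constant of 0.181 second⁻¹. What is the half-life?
t½ = ln(2)/λ = 3.83 seconds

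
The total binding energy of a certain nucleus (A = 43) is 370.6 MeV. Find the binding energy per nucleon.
B.E./A = 370.6/43 = 8.619 MeV/nucleon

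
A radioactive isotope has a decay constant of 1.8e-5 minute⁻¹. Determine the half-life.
t½ = ln(2)/λ = 38510 minutes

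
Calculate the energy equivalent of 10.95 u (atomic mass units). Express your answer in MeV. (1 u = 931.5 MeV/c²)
E = mc² = 10200 MeV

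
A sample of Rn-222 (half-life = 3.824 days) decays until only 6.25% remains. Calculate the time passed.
t = t½ × log₂(N₀/N) = 15.3 days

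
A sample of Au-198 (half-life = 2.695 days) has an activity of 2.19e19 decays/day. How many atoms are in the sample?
N = A/λ = 8.515e19 atoms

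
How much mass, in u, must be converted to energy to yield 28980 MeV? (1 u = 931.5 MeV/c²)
m = E/c² = 31.11 u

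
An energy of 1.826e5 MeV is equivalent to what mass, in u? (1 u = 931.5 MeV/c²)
m = E/c² = 196 u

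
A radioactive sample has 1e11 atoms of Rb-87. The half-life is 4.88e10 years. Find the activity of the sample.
A = λN = 1.42 decays/year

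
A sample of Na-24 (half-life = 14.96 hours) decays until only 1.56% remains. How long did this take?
t = t½ × log₂(N₀/N) = 89.79 hours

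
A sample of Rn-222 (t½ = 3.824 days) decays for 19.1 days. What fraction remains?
N/N₀ = (1/2)^(t/t½) = 0.03136 = 3.14%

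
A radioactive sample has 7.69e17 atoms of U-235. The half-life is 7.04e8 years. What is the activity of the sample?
A = λN = 7.571e8 decays/year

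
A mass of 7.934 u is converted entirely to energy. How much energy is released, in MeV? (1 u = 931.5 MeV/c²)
E = mc² = 7391 MeV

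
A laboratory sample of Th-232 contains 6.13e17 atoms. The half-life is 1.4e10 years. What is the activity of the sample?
A = λN = 3.035e7 decays/year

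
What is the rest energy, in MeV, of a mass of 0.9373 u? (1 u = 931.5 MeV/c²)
E = mc² = 873.1 MeV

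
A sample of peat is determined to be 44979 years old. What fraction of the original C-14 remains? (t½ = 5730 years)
N/N₀ = (1/2)^(t/t½) = 0.004335 = 0.434%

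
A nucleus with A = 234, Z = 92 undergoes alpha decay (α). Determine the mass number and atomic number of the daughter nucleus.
Daughter: A = 230, Z = 90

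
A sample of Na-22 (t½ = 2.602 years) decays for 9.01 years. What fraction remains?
N/N₀ = (1/2)^(t/t½) = 0.0907 = 9.07%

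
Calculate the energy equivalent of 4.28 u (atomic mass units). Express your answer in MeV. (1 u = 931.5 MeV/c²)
E = mc² = 3987 MeV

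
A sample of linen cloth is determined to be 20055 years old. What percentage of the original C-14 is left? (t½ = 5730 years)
N/N₀ = (1/2)^(t/t½) = 0.08839 = 8.84%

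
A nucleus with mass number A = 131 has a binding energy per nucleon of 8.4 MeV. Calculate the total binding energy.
B.E. = 8.4 × 131 = 1100 MeV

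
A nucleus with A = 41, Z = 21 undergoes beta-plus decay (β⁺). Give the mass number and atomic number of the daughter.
Daughter: A = 41, Z = 20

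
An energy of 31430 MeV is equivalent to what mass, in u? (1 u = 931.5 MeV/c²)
m = E/c² = 33.74 u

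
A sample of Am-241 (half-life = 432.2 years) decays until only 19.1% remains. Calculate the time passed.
t = t½ × log₂(N₀/N) = 1032 years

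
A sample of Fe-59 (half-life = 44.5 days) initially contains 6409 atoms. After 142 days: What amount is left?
N = N₀(1/2)^(t/t½) = 701.8 atoms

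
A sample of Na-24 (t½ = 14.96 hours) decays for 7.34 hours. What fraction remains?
N/N₀ = (1/2)^(t/t½) = 0.7117 = 71.2%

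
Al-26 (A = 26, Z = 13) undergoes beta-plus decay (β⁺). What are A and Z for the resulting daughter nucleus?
Daughter: A = 26, Z = 12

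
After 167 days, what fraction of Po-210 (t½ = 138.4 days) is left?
N/N₀ = (1/2)^(t/t½) = 0.4333 = 43.3%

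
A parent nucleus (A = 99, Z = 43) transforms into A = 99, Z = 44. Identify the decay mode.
ΔA = 0, ΔZ = +1 ⇒ beta-minus decay (β⁻)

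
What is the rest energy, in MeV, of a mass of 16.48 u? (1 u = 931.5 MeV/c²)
E = mc² = 15350 MeV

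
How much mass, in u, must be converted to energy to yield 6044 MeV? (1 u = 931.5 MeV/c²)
m = E/c² = 6.488 u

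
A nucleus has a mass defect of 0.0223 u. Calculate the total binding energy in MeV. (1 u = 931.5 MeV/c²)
B.E. = Δm × 931.5 = 20.77 MeV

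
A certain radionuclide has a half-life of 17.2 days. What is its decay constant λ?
λ = ln(2)/t½ = 0.0403 day⁻¹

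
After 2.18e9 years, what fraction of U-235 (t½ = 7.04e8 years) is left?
N/N₀ = (1/2)^(t/t½) = 0.1169 = 11.7%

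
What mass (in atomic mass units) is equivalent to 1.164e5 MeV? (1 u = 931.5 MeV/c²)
m = E/c² = 125 u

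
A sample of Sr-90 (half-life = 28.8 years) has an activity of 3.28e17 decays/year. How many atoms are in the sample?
N = A/λ = 1.363e19 atoms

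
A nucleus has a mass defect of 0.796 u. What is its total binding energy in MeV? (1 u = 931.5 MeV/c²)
B.E. = Δm × 931.5 = 741.5 MeV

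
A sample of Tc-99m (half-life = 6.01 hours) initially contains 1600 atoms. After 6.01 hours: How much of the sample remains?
N = N₀(1/2)^(t/t½) = 800 atoms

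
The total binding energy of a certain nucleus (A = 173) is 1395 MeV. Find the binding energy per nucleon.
B.E./A = 1395/173 = 8.064 MeV/nucleon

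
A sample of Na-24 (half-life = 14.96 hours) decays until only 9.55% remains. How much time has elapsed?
t = t½ × log₂(N₀/N) = 50.69 hours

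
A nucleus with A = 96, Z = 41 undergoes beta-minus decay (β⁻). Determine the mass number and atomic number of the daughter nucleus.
Daughter: A = 96, Z = 42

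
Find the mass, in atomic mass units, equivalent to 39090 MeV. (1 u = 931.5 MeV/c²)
m = E/c² = 41.96 u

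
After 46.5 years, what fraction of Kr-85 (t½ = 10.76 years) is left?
N/N₀ = (1/2)^(t/t½) = 0.05001 = 5%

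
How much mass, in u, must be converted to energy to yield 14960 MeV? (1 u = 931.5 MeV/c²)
m = E/c² = 16.06 u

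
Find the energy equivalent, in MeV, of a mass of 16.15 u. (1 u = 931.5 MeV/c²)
E = mc² = 15040 MeV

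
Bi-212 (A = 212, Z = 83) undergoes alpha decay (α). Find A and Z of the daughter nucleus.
Daughter: A = 208, Z = 81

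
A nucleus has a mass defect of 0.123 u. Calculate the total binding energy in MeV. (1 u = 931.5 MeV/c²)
B.E. = Δm × 931.5 = 114.6 MeV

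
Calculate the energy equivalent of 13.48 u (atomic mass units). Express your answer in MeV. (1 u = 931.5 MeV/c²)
E = mc² = 12560 MeV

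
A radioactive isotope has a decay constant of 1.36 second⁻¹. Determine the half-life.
t½ = ln(2)/λ = 0.5097 seconds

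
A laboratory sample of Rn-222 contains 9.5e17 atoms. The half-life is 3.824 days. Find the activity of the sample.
A = λN = 1.722e17 decays/day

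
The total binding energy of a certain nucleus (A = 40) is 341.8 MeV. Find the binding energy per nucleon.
B.E./A = 341.8/40 = 8.545 MeV/nucleon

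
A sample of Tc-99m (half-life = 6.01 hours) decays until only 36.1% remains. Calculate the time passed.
t = t½ × log₂(N₀/N) = 8.834 hours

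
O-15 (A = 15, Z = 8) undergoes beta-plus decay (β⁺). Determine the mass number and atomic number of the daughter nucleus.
Daughter: A = 15, Z = 7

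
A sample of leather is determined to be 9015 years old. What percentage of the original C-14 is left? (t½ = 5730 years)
N/N₀ = (1/2)^(t/t½) = 0.336 = 33.6%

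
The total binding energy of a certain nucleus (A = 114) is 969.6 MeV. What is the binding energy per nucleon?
B.E./A = 969.6/114 = 8.505 MeV/nucleon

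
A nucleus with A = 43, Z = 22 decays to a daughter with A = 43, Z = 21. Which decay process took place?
ΔA = 0, ΔZ = -1 ⇒ beta-plus decay (β⁺) or electron capture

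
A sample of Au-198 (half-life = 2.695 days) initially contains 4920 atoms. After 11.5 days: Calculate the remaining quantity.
N = N₀(1/2)^(t/t½) = 255.5 atoms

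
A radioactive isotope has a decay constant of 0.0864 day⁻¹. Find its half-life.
t½ = ln(2)/λ = 8.023 days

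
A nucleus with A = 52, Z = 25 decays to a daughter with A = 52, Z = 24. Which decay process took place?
ΔA = 0, ΔZ = -1 ⇒ beta-plus decay (β⁺) or electron capture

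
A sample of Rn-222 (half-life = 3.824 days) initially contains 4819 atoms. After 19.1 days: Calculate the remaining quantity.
N = N₀(1/2)^(t/t½) = 151.1 atoms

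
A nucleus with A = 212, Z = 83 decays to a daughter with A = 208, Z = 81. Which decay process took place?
ΔA = -4, ΔZ = -2 ⇒ alpha decay (α)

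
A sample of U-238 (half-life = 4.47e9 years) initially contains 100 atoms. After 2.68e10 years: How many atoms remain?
N = N₀(1/2)^(t/t½) = 1.567 atoms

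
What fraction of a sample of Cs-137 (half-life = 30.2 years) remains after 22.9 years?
N/N₀ = (1/2)^(t/t½) = 0.5912 = 59.1%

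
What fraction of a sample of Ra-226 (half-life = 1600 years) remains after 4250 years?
N/N₀ = (1/2)^(t/t½) = 0.1586 = 15.9%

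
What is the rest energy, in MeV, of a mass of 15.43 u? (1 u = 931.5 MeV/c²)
E = mc² = 14370 MeV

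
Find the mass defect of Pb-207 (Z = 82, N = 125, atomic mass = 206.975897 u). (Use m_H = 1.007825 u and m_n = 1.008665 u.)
Δm = Z·m_H + N·m_n − M = 1.749 u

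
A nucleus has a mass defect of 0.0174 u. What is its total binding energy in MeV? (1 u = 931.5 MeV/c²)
B.E. = Δm × 931.5 = 16.21 MeV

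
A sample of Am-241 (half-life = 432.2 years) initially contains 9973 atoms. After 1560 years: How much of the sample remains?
N = N₀(1/2)^(t/t½) = 817.1 atoms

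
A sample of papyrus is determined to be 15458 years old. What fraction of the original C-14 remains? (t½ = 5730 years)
N/N₀ = (1/2)^(t/t½) = 0.1541 = 15.4%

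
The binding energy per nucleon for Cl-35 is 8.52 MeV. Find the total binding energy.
B.E. = 8.52 × 35 = 298.2 MeV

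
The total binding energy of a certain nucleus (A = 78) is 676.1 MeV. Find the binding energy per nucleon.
B.E./A = 676.1/78 = 8.668 MeV/nucleon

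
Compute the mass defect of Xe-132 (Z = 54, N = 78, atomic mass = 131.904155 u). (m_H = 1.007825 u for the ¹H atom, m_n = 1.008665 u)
Δm = Z·m_H + N·m_n − M = 1.194 u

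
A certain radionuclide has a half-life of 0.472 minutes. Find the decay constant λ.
λ = ln(2)/t½ = 1.469 minute⁻¹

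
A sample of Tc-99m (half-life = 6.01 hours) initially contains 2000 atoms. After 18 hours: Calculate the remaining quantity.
N = N₀(1/2)^(t/t½) = 250.9 atoms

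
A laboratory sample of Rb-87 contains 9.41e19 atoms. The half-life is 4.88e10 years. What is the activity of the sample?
A = λN = 1.337e9 decays/year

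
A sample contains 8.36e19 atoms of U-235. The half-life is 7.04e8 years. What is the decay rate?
A = λN = 8.231e10 decays/year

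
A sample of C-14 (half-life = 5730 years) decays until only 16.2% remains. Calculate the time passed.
t = t½ × log₂(N₀/N) = 15050 years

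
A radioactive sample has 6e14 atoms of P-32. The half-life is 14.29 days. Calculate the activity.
A = λN = 2.91e13 decays/day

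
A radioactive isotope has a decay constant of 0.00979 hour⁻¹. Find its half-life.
t½ = ln(2)/λ = 70.8 hours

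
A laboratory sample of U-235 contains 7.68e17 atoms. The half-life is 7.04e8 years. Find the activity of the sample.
A = λN = 7.562e8 decays/year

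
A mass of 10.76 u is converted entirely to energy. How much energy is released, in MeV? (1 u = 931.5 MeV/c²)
E = mc² = 10020 MeV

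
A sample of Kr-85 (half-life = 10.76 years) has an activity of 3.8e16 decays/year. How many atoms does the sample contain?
N = A/λ = 5.899e17 atoms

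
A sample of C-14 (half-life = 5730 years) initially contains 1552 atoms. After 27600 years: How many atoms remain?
N = N₀(1/2)^(t/t½) = 55.07 atoms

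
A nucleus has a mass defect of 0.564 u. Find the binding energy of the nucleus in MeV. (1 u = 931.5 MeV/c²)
B.E. = Δm × 931.5 = 525.4 MeV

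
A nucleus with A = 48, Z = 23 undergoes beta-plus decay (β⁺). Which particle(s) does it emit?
β⁺: positron (e⁺) + neutrino (νₑ)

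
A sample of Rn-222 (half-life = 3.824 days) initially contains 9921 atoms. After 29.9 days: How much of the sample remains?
N = N₀(1/2)^(t/t½) = 43.93 atoms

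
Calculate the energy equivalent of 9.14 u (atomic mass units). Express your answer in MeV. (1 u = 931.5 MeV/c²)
E = mc² = 8514 MeV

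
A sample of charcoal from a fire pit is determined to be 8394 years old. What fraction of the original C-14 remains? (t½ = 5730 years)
N/N₀ = (1/2)^(t/t½) = 0.3623 = 36.2%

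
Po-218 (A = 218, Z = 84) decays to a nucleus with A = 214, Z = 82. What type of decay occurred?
ΔA = -4, ΔZ = -2 ⇒ alpha decay (α)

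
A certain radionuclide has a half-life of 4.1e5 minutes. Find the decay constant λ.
λ = ln(2)/t½ = 1.691e-6 minute⁻¹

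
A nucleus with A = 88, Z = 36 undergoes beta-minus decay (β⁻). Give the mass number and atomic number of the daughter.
Daughter: A = 88, Z = 37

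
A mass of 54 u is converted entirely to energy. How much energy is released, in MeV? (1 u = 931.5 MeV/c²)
E = mc² = 50300 MeV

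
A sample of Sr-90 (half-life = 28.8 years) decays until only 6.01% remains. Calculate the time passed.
t = t½ × log₂(N₀/N) = 116.8 years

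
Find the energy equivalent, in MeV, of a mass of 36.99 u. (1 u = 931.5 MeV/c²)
E = mc² = 34460 MeV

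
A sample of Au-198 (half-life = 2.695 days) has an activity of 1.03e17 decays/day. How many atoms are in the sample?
N = A/λ = 4.005e17 atoms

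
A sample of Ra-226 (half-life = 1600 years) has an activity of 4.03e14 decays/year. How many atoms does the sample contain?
N = A/λ = 9.302e17 atoms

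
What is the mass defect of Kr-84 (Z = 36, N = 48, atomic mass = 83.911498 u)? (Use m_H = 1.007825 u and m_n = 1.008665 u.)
Δm = Z·m_H + N·m_n − M = 0.7861 u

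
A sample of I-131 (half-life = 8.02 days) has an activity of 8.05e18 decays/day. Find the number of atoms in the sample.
N = A/λ = 9.314e19 atoms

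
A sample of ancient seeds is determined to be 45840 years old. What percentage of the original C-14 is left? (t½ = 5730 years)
N/N₀ = (1/2)^(t/t½) = 0.003906 = 0.391%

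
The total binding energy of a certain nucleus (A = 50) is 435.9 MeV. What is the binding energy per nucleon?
B.E./A = 435.9/50 = 8.718 MeV/nucleon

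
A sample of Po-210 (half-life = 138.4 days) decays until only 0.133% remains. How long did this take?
t = t½ × log₂(N₀/N) = 1322 days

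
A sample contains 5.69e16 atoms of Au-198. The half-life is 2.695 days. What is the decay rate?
A = λN = 1.463e16 decays/day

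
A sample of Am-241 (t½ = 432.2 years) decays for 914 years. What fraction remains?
N/N₀ = (1/2)^(t/t½) = 0.2309 = 23.1%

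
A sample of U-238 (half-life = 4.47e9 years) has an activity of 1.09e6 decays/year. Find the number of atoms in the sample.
N = A/λ = 7.029e15 atoms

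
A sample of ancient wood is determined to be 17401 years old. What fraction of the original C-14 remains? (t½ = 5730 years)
N/N₀ = (1/2)^(t/t½) = 0.1218 = 12.2%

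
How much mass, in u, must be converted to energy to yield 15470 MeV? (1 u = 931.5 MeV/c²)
m = E/c² = 16.61 u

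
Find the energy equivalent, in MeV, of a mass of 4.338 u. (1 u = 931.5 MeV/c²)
E = mc² = 4041 MeV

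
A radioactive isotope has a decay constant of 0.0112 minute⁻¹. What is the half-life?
t½ = ln(2)/λ = 61.89 minutes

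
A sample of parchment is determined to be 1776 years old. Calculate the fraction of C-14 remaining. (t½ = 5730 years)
N/N₀ = (1/2)^(t/t½) = 0.8067 = 80.7%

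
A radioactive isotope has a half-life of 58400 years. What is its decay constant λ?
λ = ln(2)/t½ = 1.187e-5 year⁻¹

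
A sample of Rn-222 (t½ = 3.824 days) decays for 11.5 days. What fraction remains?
N/N₀ = (1/2)^(t/t½) = 0.1244 = 12.4%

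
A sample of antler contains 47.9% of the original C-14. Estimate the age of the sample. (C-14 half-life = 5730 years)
Age = t½ × log₂(1/ratio) = 6085 years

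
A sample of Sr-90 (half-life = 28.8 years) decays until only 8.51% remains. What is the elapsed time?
t = t½ × log₂(N₀/N) = 102.4 years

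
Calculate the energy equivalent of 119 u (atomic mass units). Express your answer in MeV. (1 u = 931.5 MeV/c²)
E = mc² = 1.108e5 MeV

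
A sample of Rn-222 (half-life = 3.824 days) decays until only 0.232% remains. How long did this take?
t = t½ × log₂(N₀/N) = 33.47 days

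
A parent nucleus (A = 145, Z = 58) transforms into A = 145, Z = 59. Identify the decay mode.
ΔA = 0, ΔZ = +1 ⇒ beta-minus decay (β⁻)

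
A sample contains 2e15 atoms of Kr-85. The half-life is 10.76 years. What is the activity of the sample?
A = λN = 1.288e14 decays/year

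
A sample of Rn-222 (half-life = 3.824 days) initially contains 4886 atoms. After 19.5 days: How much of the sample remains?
N = N₀(1/2)^(t/t½) = 142.5 atoms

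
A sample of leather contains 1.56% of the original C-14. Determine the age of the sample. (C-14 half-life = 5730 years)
Age = t½ × log₂(1/ratio) = 34390 years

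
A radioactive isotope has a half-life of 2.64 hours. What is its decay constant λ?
λ = ln(2)/t½ = 0.2626 hour⁻¹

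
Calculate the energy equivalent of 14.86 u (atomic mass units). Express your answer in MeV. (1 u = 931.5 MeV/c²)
E = mc² = 13840 MeV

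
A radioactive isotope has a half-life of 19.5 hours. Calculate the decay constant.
λ = ln(2)/t½ = 0.03555 hour⁻¹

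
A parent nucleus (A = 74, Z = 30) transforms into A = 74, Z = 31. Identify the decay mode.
ΔA = 0, ΔZ = +1 ⇒ beta-minus decay (β⁻)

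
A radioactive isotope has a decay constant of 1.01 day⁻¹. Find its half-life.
t½ = ln(2)/λ = 0.6863 days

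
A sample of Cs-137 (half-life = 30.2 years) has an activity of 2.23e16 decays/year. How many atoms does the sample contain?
N = A/λ = 9.716e17 atoms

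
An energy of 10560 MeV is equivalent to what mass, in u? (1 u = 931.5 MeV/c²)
m = E/c² = 11.34 u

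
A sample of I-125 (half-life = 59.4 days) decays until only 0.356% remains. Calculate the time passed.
t = t½ × log₂(N₀/N) = 483.2 days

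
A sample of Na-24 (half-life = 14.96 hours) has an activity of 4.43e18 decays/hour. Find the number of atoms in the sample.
N = A/λ = 9.561e19 atoms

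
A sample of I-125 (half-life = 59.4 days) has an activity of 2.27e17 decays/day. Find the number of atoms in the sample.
N = A/λ = 1.945e19 atoms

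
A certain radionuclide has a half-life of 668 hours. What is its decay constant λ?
λ = ln(2)/t½ = 0.001038 hour⁻¹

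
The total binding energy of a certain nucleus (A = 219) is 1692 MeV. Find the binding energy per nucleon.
B.E./A = 1692/219 = 7.726 MeV/nucleon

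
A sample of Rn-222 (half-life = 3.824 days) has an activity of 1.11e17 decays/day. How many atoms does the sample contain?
N = A/λ = 6.124e17 atoms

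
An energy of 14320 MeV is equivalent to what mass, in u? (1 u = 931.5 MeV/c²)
m = E/c² = 15.37 u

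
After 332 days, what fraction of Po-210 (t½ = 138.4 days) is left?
N/N₀ = (1/2)^(t/t½) = 0.1896 = 19%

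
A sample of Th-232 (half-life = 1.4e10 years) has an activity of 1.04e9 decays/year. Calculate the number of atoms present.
N = A/λ = 2.101e19 atoms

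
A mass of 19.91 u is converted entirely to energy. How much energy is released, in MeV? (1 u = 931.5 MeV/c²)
E = mc² = 18550 MeV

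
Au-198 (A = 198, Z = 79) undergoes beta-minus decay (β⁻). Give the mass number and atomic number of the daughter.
Daughter: A = 198, Z = 80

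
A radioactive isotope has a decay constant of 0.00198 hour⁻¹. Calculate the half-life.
t½ = ln(2)/λ = 350.1 hours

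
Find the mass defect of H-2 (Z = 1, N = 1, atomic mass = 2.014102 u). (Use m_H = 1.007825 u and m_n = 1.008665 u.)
Δm = Z·m_H + N·m_n − M = 0.002388 u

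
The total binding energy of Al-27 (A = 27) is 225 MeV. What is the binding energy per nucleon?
B.E./A = 225/27 = 8.333 MeV/nucleon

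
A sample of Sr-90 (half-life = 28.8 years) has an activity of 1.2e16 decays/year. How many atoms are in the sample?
N = A/λ = 4.986e17 atoms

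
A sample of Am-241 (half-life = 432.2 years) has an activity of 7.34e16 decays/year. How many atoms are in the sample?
N = A/λ = 4.577e19 atoms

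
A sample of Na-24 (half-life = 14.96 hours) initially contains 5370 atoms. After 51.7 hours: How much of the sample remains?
N = N₀(1/2)^(t/t½) = 489.4 atoms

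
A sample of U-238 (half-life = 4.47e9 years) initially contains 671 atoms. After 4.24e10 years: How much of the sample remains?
N = N₀(1/2)^(t/t½) = 0.9361 atoms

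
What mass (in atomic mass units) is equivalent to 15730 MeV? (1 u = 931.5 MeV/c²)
m = E/c² = 16.89 u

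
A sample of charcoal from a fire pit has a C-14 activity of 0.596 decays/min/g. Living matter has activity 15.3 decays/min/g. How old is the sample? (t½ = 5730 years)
Age = t½ × log₂(A₀/A) = 26830 years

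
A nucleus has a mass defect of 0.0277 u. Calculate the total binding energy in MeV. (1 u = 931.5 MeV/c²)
B.E. = Δm × 931.5 = 25.8 MeV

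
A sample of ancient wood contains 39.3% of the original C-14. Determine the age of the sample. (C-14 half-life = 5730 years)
Age = t½ × log₂(1/ratio) = 7721 years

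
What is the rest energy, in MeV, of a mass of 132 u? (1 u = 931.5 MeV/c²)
E = mc² = 1.23e5 MeV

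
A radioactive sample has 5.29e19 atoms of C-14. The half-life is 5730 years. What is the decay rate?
A = λN = 6.399e15 decays/year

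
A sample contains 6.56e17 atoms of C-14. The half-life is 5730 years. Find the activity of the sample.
A = λN = 7.936e13 decays/year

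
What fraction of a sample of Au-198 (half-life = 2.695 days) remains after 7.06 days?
N/N₀ = (1/2)^(t/t½) = 0.1627 = 16.3%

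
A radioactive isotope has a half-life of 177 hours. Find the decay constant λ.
λ = ln(2)/t½ = 0.003916 hour⁻¹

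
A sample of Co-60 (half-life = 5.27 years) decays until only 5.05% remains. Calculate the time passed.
t = t½ × log₂(N₀/N) = 22.7 years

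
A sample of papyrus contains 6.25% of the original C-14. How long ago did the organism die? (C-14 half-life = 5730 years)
Age = t½ × log₂(1/ratio) = 22920 years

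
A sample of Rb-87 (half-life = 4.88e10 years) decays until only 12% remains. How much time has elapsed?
t = t½ × log₂(N₀/N) = 1.493e11 years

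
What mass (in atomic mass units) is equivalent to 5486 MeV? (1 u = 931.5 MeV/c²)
m = E/c² = 5.889 u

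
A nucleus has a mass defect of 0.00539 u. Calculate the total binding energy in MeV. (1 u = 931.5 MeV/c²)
B.E. = Δm × 931.5 = 5.021 MeV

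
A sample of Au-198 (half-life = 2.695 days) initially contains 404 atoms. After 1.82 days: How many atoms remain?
N = N₀(1/2)^(t/t½) = 253 atoms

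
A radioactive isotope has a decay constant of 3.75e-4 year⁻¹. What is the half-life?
t½ = ln(2)/λ = 1848 years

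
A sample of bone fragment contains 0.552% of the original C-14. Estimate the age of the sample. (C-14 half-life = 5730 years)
Age = t½ × log₂(1/ratio) = 42980 years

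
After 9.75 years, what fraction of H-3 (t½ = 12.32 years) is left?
N/N₀ = (1/2)^(t/t½) = 0.5778 = 57.8%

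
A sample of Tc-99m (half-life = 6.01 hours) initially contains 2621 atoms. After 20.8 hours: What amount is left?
N = N₀(1/2)^(t/t½) = 238 atoms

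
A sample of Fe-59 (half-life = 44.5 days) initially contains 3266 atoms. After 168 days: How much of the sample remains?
N = N₀(1/2)^(t/t½) = 238.5 atoms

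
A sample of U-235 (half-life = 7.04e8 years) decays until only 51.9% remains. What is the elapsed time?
t = t½ × log₂(N₀/N) = 6.661e8 years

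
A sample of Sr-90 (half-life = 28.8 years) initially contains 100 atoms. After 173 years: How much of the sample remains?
N = N₀(1/2)^(t/t½) = 1.555 atoms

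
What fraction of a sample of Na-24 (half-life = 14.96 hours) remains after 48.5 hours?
N/N₀ = (1/2)^(t/t½) = 0.1057 = 10.6%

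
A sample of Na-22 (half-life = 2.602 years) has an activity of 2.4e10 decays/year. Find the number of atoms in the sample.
N = A/λ = 9.009e10 atoms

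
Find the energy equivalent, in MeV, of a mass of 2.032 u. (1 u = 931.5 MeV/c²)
E = mc² = 1893 MeV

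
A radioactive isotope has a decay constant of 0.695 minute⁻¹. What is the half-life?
t½ = ln(2)/λ = 0.9973 minutes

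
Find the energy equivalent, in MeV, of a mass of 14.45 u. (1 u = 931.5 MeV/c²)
E = mc² = 13460 MeV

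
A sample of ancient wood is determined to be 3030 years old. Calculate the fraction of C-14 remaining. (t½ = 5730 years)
N/N₀ = (1/2)^(t/t½) = 0.6931 = 69.3%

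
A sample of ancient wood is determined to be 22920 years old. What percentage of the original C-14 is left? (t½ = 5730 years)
N/N₀ = (1/2)^(t/t½) = 0.0625 = 6.25%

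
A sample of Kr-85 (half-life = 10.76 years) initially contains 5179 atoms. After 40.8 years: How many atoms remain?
N = N₀(1/2)^(t/t½) = 373.9 atoms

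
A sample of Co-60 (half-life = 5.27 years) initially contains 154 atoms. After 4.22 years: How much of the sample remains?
N = N₀(1/2)^(t/t½) = 88.4 atoms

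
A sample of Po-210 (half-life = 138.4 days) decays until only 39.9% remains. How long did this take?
t = t½ × log₂(N₀/N) = 183.5 days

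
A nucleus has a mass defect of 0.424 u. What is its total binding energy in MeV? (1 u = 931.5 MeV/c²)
B.E. = Δm × 931.5 = 395 MeV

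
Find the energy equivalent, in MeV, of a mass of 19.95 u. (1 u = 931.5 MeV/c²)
E = mc² = 18580 MeV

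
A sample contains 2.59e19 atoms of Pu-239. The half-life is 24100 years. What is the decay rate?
A = λN = 7.449e14 decays/year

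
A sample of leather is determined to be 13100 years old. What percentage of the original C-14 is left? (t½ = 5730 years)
N/N₀ = (1/2)^(t/t½) = 0.205 = 20.5%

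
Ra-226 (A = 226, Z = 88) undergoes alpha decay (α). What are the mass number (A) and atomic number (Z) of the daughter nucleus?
Daughter: A = 222, Z = 86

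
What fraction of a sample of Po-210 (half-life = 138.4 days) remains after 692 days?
N/N₀ = (1/2)^(t/t½) = 0.03125 = 3.12%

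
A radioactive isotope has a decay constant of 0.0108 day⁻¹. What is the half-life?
t½ = ln(2)/λ = 64.18 days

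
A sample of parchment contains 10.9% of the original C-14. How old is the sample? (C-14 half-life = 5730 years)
Age = t½ × log₂(1/ratio) = 18320 years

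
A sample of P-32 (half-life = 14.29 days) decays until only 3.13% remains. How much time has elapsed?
t = t½ × log₂(N₀/N) = 71.42 days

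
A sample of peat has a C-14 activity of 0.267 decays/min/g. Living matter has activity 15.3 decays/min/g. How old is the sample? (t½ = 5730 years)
Age = t½ × log₂(A₀/A) = 33470 years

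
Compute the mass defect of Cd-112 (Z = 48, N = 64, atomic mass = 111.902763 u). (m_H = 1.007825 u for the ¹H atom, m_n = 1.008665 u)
Δm = Z·m_H + N·m_n − M = 1.027 u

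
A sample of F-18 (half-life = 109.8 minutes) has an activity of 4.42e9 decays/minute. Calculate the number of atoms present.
N = A/λ = 7.002e11 atoms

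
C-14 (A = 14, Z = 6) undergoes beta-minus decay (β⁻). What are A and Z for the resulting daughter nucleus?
Daughter: A = 14, Z = 7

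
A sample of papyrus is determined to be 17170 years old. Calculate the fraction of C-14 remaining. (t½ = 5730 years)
N/N₀ = (1/2)^(t/t½) = 0.1253 = 12.5%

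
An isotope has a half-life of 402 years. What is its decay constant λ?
λ = ln(2)/t½ = 0.001724 year⁻¹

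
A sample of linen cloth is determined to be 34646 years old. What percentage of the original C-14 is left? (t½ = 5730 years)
N/N₀ = (1/2)^(t/t½) = 0.01513 = 1.51%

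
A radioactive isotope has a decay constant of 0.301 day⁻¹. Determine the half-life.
t½ = ln(2)/λ = 2.303 days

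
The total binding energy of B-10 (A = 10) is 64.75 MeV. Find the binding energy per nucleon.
B.E./A = 64.75/10 = 6.475 MeV/nucleon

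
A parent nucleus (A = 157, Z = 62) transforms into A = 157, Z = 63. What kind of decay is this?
ΔA = 0, ΔZ = +1 ⇒ beta-minus decay (β⁻)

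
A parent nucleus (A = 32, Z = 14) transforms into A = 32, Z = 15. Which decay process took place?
ΔA = 0, ΔZ = +1 ⇒ beta-minus decay (β⁻)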